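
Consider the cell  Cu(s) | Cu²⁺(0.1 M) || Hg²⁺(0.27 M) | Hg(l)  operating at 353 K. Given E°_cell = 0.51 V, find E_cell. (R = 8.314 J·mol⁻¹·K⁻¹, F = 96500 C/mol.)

0.525 V

Balancing electrons gives n = 2; the reaction quotient is Q = [Cu²⁺]/[Hg²⁺] = 0.370.
E = E° − (RT/nF) ln Q = 0.51 − (8.314×353)/(2×96500) × (-0.993) = 0.510 + 0.015 = 0.525 V.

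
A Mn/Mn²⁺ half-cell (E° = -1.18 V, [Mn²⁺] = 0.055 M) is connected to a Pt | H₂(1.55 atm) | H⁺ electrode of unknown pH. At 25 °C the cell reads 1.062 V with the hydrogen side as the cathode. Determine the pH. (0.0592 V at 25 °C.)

pH = 2.53

E°_cell = 1.18 V and n = 2.
log Q = n(E° − E)/0.0592 = 2×(1.18 − 1.062)/0.0592 = 3.986.
With Q = [Mn²⁺]·P(H₂) / [H⁺]^2, solving for [H⁺] gives log[H⁺] = -2.528, so pH = 2.53.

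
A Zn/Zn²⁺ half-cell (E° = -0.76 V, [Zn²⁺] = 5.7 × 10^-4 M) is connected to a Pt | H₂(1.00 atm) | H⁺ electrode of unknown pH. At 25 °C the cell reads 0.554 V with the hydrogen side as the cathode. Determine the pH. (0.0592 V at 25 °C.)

E°_cell = 0.76 V and n = 2.
log Q = n(E° − E)/0.0592 = 2×(0.76 − 0.554)/0.0592 = 6.959.
With Q = [Zn²⁺]·P(H₂) / [H⁺]^2, solving for [H⁺] gives log[H⁺] = -5.102, so pH = 5.10.

pH = 5.10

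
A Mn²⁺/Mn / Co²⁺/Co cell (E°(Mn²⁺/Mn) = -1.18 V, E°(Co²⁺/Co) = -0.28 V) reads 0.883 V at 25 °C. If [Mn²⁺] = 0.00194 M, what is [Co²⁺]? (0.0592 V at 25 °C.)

5.2 × 10^-4 M

From the Nernst equation, log Q = n(E° − E)/0.0592 = 2(0.90 − 0.883)/0.0592 = 0.574, so Q = 3.75.
With Q = [Mn²⁺]/[Co²⁺] and the known concentrations, [Co²⁺] in the denominator gives [Co²⁺] = 5.2 × 10^-4 M.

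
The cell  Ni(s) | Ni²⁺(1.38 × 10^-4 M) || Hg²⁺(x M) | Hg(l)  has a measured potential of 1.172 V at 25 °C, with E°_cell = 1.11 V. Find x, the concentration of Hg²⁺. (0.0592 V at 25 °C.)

From the Nernst equation, log Q = n(E° − E)/0.0592 = 2(1.11 − 1.172)/0.0592 = -2.095, so Q = 0.00804.
With Q = [Ni²⁺]/[Hg²⁺] and the known concentrations, [Hg²⁺] in the denominator gives [Hg²⁺] = 0.017 M.

0.017 M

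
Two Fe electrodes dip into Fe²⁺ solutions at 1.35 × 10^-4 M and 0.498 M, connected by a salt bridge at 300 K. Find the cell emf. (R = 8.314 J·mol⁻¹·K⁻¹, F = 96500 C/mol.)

0.11 V

Both half-cells are Fe²⁺/Fe, so E°_cell = 0. The concentrated side is the cathode; the cell reaction moves Fe²⁺ from high to low concentration with n = 2.
Q = [Fe²⁺]_dilute/[Fe²⁺]_conc = 1.35 × 10^-4/0.498 = 2.71 × 10^-4.
E = 0 − (RT/nF) ln Q = −((8.314×300)/(2×96500))(-8.213) = 0.1061 V.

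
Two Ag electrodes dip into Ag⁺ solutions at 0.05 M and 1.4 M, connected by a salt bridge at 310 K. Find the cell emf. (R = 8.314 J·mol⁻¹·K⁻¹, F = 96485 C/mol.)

0.089 V

Both half-cells are Ag⁺/Ag, so E°_cell = 0. The concentrated side is the cathode; the cell reaction moves Ag⁺ from high to low concentration with n = 1.
Q = [Ag⁺]_dilute/[Ag⁺]_conc = 0.05/1.4 = 0.0357.
E = 0 − (RT/nF) ln Q = −((8.314×310)/(1×96485))(-3.332) = 0.0890 V.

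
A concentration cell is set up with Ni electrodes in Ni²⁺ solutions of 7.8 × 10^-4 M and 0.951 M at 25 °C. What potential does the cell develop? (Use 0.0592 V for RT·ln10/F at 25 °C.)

0.091 V

Both half-cells are Ni²⁺/Ni, so E°_cell = 0. The concentrated side is the cathode; the cell reaction moves Ni²⁺ from high to low concentration with n = 2.
Q = [Ni²⁺]_dilute/[Ni²⁺]_conc = 7.8 × 10^-4/0.951 = 8.2 × 10^-4.
E = 0 − (0.0592/2) log Q = −(0.0592/2)(-3.086) = 0.0913 V.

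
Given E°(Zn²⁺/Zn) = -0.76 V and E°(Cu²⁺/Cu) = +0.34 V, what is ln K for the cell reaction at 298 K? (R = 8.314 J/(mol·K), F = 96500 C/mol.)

E°_cell = +0.34 − (-0.76) = 1.10 V, with n = 2 electrons transferred.
At equilibrium E = 0, so the Nernst equation gives ln K = nFE°/RT = (2)(96500)(1.10)/((8.314)(298)) = 85.69.

ln K = 85.7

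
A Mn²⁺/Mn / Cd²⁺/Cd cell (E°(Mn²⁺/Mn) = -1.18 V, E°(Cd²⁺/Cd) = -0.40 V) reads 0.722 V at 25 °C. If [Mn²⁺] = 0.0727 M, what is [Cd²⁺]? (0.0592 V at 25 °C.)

From the Nernst equation, log Q = n(E° − E)/0.0592 = 2(0.78 − 0.722)/0.0592 = 1.959, so Q = 91.1.
With Q = [Mn²⁺]/[Cd²⁺] and the known concentrations, [Cd²⁺] in the denominator gives [Cd²⁺] = 8 × 10^-4 M.

8 × 10^-4 M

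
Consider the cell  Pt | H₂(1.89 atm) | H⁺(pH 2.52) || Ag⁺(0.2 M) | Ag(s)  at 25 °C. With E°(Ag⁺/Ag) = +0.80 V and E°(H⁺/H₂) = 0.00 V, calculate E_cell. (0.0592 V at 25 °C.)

0.92 V

The Ag⁺/Ag couple is the cathode, so E°_cell = 0.80 V; n = 2.
[H⁺] = 10^(−2.52) = 0.0030 M, and Q = [H⁺]^2 / ([Ag⁺]^2·P(H₂)) = 1.21 × 10^-4.
E = E° − (0.0592/2) log Q = 0.80 − (0.0592/2)(-3.919) = 0.916 V.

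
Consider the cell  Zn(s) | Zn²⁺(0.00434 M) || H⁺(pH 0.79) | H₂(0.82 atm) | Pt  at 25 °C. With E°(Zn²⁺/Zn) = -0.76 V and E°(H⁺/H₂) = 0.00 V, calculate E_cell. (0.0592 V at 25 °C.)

The hydrogen couple is the cathode, so E°_cell = 0.76 V; n = 2.
[H⁺] = 10^(−0.79) = 0.16 M, and Q = [Zn²⁺]·P(H₂) / [H⁺]^2 = 0.135.
E = E° − (0.0592/2) log Q = 0.76 − (0.0592/2)(-0.869) = 0.786 V.

0.79 V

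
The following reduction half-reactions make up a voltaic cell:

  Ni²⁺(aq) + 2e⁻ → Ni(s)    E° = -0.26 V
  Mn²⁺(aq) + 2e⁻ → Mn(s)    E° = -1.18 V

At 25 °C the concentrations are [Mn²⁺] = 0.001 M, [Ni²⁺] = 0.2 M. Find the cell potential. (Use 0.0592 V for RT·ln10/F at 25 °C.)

The Ni²⁺/Ni couple has the higher reduction potential and acts as the cathode, so E°_cell = -0.26 − (-1.18) = 0.92 V.
Balancing electrons gives n = 2; the reaction quotient is Q = [Mn²⁺]/[Ni²⁺] = 0.00500.
At 25 °C, E = E° − (0.0592/n) log Q = 0.92 − (0.0592/2)(-2.301) = 0.920 + 0.068 = 0.988 V.

0.988 V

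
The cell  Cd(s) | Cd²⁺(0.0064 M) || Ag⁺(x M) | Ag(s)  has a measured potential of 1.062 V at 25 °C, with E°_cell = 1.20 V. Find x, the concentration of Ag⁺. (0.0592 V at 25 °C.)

3.7 × 10^-4 M

From the Nernst equation, log Q = n(E° − E)/0.0592 = 2(1.20 − 1.062)/0.0592 = 4.662, so Q = 4.59 × 10^4.
With Q = [Cd²⁺]/[Ag⁺]^2 and the known concentrations, [Ag⁺]^2 in the denominator gives [Ag⁺] = 3.7 × 10^-4 M.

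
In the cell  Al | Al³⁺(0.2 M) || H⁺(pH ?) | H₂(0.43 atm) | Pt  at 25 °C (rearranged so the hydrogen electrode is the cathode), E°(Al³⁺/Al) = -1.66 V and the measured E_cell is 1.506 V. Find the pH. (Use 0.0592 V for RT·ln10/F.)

pH = 3.02

E°_cell = 1.66 V and n = 6.
log Q = n(E° − E)/0.0592 = 6×(1.66 − 1.506)/0.0592 = 15.608.
With Q = [Al³⁺]^2·P(H₂)^3 / [H⁺]^6, solving for [H⁺] gives log[H⁺] = -3.018, so pH = 3.02.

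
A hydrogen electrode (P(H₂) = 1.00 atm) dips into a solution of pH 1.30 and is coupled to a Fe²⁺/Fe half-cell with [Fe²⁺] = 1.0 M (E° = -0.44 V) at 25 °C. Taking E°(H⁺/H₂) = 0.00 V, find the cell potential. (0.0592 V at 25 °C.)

The hydrogen couple is the cathode, so E°_cell = 0.44 V; n = 2.
[H⁺] = 10^(−1.30) = 0.050 M, and Q = [Fe²⁺]·P(H₂) / [H⁺]^2 = 398.
E = E° − (0.0592/2) log Q = 0.44 − (0.0592/2)(2.600) = 0.363 V.

0.36 V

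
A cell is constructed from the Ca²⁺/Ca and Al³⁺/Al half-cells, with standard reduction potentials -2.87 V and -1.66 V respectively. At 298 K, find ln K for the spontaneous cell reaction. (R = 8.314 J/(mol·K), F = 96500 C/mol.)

E°_cell = -1.66 − (-2.87) = 1.21 V, with n = 6 electrons transferred.
At equilibrium E = 0, so the Nernst equation gives ln K = nFE°/RT = (6)(96500)(1.21)/((8.314)(298)) = 282.77.

ln K = 282.8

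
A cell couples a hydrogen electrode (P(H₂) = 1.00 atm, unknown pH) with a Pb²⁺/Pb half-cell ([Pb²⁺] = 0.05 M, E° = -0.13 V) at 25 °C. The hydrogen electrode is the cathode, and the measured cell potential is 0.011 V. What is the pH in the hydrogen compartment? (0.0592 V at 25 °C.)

E°_cell = 0.13 V and n = 2.
log Q = n(E° − E)/0.0592 = 2×(0.13 − 0.011)/0.0592 = 4.020.
With Q = [Pb²⁺]·P(H₂) / [H⁺]^2, solving for [H⁺] gives log[H⁺] = -2.661, so pH = 2.66.

pH = 2.66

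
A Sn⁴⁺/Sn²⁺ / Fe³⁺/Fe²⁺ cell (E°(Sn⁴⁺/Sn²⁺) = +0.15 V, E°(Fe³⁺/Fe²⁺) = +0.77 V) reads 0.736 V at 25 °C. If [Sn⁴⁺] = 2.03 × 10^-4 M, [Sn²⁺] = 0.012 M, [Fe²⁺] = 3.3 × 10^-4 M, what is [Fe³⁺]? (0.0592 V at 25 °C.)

From the Nernst equation, log Q = n(E° − E)/0.0592 = 2(0.62 − 0.736)/0.0592 = -3.919, so Q = 1.21 × 10^-4.
With Q = [Sn⁴⁺]·[Fe²⁺]^2/([Sn²⁺]·[Fe³⁺]^2) and the known concentrations, [Fe³⁺]^2 in the denominator gives [Fe³⁺] = 0.0039 M.

0.0039 M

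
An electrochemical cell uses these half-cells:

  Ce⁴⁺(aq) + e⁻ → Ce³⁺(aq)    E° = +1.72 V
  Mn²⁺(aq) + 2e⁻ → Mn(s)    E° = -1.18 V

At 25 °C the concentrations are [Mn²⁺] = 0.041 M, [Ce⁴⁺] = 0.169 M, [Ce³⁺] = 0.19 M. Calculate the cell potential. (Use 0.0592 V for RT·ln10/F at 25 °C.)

2.94 V

The Ce⁴⁺/Ce³⁺ couple has the higher reduction potential and acts as the cathode, so E°_cell = +1.72 − (-1.18) = 2.90 V.
Balancing electrons gives n = 2; the reaction quotient is Q = [Mn²⁺]·[Ce³⁺]^2/[Ce⁴⁺]^2 = 0.0518.
At 25 °C, E = E° − (0.0592/n) log Q = 2.90 − (0.0592/2)(-1.285) = 2.900 + 0.038 = 2.938 V.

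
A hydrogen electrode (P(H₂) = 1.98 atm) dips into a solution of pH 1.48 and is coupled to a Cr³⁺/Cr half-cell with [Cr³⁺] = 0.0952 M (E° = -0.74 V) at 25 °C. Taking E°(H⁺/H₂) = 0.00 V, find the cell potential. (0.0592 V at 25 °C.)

0.66 V

The hydrogen couple is the cathode, so E°_cell = 0.74 V; n = 6.
[H⁺] = 10^(−1.48) = 0.033 M, and Q = [Cr³⁺]^2·P(H₂)^3 / [H⁺]^6 = 5.34 × 10^7.
E = E° − (0.0592/6) log Q = 0.74 − (0.0592/6)(7.727) = 0.664 V.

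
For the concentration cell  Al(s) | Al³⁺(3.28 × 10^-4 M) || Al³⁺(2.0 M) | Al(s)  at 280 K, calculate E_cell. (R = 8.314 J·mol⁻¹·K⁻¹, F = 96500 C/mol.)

Both half-cells are Al³⁺/Al, so E°_cell = 0. The concentrated side is the cathode; the cell reaction moves Al³⁺ from high to low concentration with n = 3.
Q = [Al³⁺]_dilute/[Al³⁺]_conc = 3.28 × 10^-4/2.0 = 1.64 × 10^-4.
E = 0 − (RT/nF) ln Q = −((8.314×280)/(3×96500))(-8.716) = 0.0701 V.

0.070 V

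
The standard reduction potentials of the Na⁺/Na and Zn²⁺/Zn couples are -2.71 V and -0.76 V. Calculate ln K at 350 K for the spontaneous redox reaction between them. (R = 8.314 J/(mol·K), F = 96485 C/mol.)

E°_cell = -0.76 − (-2.71) = 1.95 V, with n = 2 electrons transferred.
At equilibrium E = 0, so the Nernst equation gives ln K = nFE°/RT = (2)(96485)(1.95)/((8.314)(350)) = 129.31.

ln K = 129.3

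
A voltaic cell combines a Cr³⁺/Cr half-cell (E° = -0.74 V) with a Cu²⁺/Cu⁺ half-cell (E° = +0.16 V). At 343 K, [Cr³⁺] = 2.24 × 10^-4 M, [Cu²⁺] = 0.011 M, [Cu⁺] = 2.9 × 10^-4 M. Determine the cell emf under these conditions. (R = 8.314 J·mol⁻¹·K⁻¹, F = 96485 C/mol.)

1.09 V

The Cu²⁺/Cu⁺ couple has the higher reduction potential and acts as the cathode, so E°_cell = +0.16 − (-0.74) = 0.90 V.
Balancing electrons gives n = 3; the reaction quotient is Q = [Cr³⁺]·[Cu⁺]^3/[Cu²⁺]^3 = 4.1 × 10^-9.
E = E° − (RT/nF) ln Q = 0.90 − (8.314×343)/(3×96485) × (-19.311) = 0.900 + 0.190 = 1.090 V.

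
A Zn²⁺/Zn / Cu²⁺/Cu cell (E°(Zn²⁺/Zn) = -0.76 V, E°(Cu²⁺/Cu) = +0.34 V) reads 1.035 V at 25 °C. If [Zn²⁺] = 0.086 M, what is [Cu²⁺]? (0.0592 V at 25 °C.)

From the Nernst equation, log Q = n(E° − E)/0.0592 = 2(1.10 − 1.035)/0.0592 = 2.196, so Q = 157.
With Q = [Zn²⁺]/[Cu²⁺] and the known concentrations, [Cu²⁺] in the denominator gives [Cu²⁺] = 5.5 × 10^-4 M.

5.5 × 10^-4 M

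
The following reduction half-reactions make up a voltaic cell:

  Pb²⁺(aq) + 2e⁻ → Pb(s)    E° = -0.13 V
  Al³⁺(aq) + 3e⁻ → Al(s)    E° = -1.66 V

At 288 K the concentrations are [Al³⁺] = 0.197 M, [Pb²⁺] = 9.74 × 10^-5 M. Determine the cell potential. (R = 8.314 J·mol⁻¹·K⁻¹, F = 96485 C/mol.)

The Pb²⁺/Pb couple has the higher reduction potential and acts as the cathode, so E°_cell = -0.13 − (-1.66) = 1.53 V.
Balancing electrons gives n = 6; the reaction quotient is Q = [Al³⁺]^2/[Pb²⁺]^3 = 4.2 × 10^10.
E = E° − (RT/nF) ln Q = 1.53 − (8.314×288)/(6×96485) × (24.461) = 1.530 − 0.101 = 1.429 V.

1.43 V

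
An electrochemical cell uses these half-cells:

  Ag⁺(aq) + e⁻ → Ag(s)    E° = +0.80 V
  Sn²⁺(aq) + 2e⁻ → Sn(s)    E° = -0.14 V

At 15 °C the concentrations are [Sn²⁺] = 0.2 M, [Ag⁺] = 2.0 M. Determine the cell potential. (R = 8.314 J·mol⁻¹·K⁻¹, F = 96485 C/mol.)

0.977 V

The Ag⁺/Ag couple has the higher reduction potential and acts as the cathode, so E°_cell = +0.80 − (-0.14) = 0.94 V.
Balancing electrons gives n = 2; the reaction quotient is Q = [Sn²⁺]/[Ag⁺]^2 = 0.0500.
E = E° − (RT/nF) ln Q = 0.94 − (8.314×288)/(2×96485) × (-2.996) = 0.940 + 0.037 = 0.977 V.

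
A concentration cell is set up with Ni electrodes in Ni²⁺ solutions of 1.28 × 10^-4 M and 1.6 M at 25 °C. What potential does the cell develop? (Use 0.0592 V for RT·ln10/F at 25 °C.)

Both half-cells are Ni²⁺/Ni, so E°_cell = 0. The concentrated side is the cathode; the cell reaction moves Ni²⁺ from high to low concentration with n = 2.
Q = [Ni²⁺]_dilute/[Ni²⁺]_conc = 1.28 × 10^-4/1.6 = 8 × 10^-5.
E = 0 − (0.0592/2) log Q = −(0.0592/2)(-4.097) = 0.1213 V.

0.12 V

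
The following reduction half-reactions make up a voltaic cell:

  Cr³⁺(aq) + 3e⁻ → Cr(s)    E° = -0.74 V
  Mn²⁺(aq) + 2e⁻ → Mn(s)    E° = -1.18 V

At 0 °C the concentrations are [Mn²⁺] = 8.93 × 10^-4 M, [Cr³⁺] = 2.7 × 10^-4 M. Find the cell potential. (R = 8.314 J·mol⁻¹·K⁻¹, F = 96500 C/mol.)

The Cr³⁺/Cr couple has the higher reduction potential and acts as the cathode, so E°_cell = -0.74 − (-1.18) = 0.44 V.
Balancing electrons gives n = 6; the reaction quotient is Q = [Mn²⁺]^3/[Cr³⁺]^2 = 0.00977.
E = E° − (RT/nF) ln Q = 0.44 − (8.314×273)/(6×96500) × (-4.629) = 0.440 + 0.018 = 0.458 V.

0.458 V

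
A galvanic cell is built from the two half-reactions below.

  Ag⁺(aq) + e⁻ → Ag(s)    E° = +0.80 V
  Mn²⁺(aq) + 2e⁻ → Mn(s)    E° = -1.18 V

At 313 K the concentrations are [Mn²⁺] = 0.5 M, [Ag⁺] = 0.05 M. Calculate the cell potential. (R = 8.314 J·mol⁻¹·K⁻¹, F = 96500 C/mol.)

The Ag⁺/Ag couple has the higher reduction potential and acts as the cathode, so E°_cell = +0.80 − (-1.18) = 1.98 V.
Balancing electrons gives n = 2; the reaction quotient is Q = [Mn²⁺]/[Ag⁺]^2 = 200.
E = E° − (RT/nF) ln Q = 1.98 − (8.314×313)/(2×96500) × (5.298) = 1.980 − 0.071 = 1.909 V.

1.91 V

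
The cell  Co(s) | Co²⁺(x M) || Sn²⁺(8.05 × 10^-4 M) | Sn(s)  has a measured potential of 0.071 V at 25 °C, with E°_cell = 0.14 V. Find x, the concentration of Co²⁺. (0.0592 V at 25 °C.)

0.17 M

From the Nernst equation, log Q = n(E° − E)/0.0592 = 2(0.14 − 0.071)/0.0592 = 2.331, so Q = 214.
With Q = [Co²⁺]/[Sn²⁺] and the known concentrations, [Co²⁺] in the numerator gives [Co²⁺] = 0.17 M.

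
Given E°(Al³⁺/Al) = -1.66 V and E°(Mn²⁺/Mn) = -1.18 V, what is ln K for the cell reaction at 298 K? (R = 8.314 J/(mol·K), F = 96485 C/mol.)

ln K = 112.2

E°_cell = -1.18 − (-1.66) = 0.48 V, with n = 6 electrons transferred.
At equilibrium E = 0, so the Nernst equation gives ln K = nFE°/RT = (6)(96485)(0.48)/((8.314)(298)) = 112.16.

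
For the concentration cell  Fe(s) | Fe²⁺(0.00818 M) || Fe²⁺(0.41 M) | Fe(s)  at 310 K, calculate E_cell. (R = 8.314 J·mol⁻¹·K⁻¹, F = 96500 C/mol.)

0.052 V

Both half-cells are Fe²⁺/Fe, so E°_cell = 0. The concentrated side is the cathode; the cell reaction moves Fe²⁺ from high to low concentration with n = 2.
Q = [Fe²⁺]_dilute/[Fe²⁺]_conc = 0.00818/0.41 = 0.0200.
E = 0 − (RT/nF) ln Q = −((8.314×310)/(2×96500))(-3.914) = 0.0523 V.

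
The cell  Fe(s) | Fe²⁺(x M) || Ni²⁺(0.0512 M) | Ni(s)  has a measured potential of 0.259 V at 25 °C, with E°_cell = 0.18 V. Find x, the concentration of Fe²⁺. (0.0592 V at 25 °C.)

From the Nernst equation, log Q = n(E° − E)/0.0592 = 2(0.18 − 0.259)/0.0592 = -2.669, so Q = 0.00214.
With Q = [Fe²⁺]/[Ni²⁺] and the known concentrations, [Fe²⁺] in the numerator gives [Fe²⁺] = 1.1 × 10^-4 M.

1.1 × 10^-4 M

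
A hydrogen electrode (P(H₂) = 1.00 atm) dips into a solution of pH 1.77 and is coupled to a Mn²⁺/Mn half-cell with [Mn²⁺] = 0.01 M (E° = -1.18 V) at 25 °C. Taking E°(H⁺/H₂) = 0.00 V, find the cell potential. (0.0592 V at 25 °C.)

The hydrogen couple is the cathode, so E°_cell = 1.18 V; n = 2.
[H⁺] = 10^(−1.77) = 0.017 M, and Q = [Mn²⁺]·P(H₂) / [H⁺]^2 = 34.7.
E = E° − (0.0592/2) log Q = 1.18 − (0.0592/2)(1.540) = 1.134 V.

1.13 V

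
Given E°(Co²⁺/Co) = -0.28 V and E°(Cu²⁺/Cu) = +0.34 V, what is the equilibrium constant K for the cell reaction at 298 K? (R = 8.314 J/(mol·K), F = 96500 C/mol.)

9.4 × 10^20

E°_cell = +0.34 − (-0.28) = 0.62 V, with n = 2 electrons transferred.
At equilibrium E = 0, so the Nernst equation gives ln K = nFE°/RT = (2)(96500)(0.62)/((8.314)(298)) = 48.30.
K = e^48.30 = 9.4 × 10^20.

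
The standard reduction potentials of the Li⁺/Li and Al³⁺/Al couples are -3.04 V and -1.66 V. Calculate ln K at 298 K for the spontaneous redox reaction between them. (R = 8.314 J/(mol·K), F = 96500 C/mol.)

E°_cell = -1.66 − (-3.04) = 1.38 V, with n = 3 electrons transferred.
At equilibrium E = 0, so the Nernst equation gives ln K = nFE°/RT = (3)(96500)(1.38)/((8.314)(298)) = 161.25.

ln K = 161.3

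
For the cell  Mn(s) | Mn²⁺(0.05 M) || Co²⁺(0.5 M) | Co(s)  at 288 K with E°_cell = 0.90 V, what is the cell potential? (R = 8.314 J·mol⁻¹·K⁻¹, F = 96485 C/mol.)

Balancing electrons gives n = 2; the reaction quotient is Q = [Mn²⁺]/[Co²⁺] = 0.100.
E = E° − (RT/nF) ln Q = 0.90 − (8.314×288)/(2×96485) × (-2.303) = 0.900 + 0.029 = 0.929 V.

0.929 V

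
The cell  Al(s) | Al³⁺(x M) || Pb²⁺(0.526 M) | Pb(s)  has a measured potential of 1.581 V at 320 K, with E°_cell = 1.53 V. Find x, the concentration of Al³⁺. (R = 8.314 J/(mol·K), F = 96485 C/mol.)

0.0015 M

From the Nernst equation, ln Q = nF(E° − E)/RT = 6×96485×(1.53 − 1.581)/(8.314×320) = -11.097, so Q = 1.52 × 10^-5.
With Q = [Al³⁺]^2/[Pb²⁺]^3 and the known concentrations, [Al³⁺]^2 in the numerator gives [Al³⁺] = 0.0015 M.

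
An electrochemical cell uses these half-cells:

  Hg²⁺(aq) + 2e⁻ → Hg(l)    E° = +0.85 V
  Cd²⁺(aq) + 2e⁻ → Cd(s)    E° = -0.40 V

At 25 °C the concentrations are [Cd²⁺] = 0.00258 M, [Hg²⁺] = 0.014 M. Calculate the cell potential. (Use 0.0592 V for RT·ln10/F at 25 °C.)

1.27 V

The Hg²⁺/Hg couple has the higher reduction potential and acts as the cathode, so E°_cell = +0.85 − (-0.40) = 1.25 V.
Balancing electrons gives n = 2; the reaction quotient is Q = [Cd²⁺]/[Hg²⁺] = 0.184.
At 25 °C, E = E° − (0.0592/n) log Q = 1.25 − (0.0592/2)(-0.735) = 1.250 + 0.022 = 1.272 V.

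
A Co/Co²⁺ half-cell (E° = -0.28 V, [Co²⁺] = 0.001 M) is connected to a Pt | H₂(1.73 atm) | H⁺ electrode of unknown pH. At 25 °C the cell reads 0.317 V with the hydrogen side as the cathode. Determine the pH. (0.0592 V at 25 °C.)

E°_cell = 0.28 V and n = 2.
log Q = n(E° − E)/0.0592 = 2×(0.28 − 0.317)/0.0592 = -1.250.
With Q = [Co²⁺]·P(H₂) / [H⁺]^2, solving for [H⁺] gives log[H⁺] = -0.756, so pH = 0.76.

pH = 0.76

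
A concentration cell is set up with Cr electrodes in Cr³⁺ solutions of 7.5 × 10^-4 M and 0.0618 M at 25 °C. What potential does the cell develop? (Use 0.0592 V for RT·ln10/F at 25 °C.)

0.038 V

Both half-cells are Cr³⁺/Cr, so E°_cell = 0. The concentrated side is the cathode; the cell reaction moves Cr³⁺ from high to low concentration with n = 3.
Q = [Cr³⁺]_dilute/[Cr³⁺]_conc = 7.5 × 10^-4/0.0618 = 0.0121.
E = 0 − (0.0592/3) log Q = −(0.0592/3)(-1.916) = 0.0378 V.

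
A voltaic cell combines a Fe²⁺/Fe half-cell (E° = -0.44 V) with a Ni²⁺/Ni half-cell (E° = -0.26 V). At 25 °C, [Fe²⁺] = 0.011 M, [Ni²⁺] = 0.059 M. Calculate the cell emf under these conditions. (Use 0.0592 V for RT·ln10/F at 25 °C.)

The Ni²⁺/Ni couple has the higher reduction potential and acts as the cathode, so E°_cell = -0.26 − (-0.44) = 0.18 V.
Balancing electrons gives n = 2; the reaction quotient is Q = [Fe²⁺]/[Ni²⁺] = 0.186.
At 25 °C, E = E° − (0.0592/n) log Q = 0.18 − (0.0592/2)(-0.729) = 0.180 + 0.022 = 0.202 V.

0.202 V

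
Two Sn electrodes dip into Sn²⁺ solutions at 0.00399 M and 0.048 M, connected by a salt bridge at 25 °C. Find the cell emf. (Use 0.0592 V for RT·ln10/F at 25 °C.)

0.032 V

Both half-cells are Sn²⁺/Sn, so E°_cell = 0. The concentrated side is the cathode; the cell reaction moves Sn²⁺ from high to low concentration with n = 2.
Q = [Sn²⁺]_dilute/[Sn²⁺]_conc = 0.00399/0.048 = 0.0831.
E = 0 − (0.0592/2) log Q = −(0.0592/2)(-1.080) = 0.0320 V.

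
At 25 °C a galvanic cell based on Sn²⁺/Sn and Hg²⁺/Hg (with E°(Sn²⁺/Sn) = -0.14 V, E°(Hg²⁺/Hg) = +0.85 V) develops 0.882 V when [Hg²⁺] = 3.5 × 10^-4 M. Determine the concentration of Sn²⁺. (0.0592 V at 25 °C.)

From the Nernst equation, log Q = n(E° − E)/0.0592 = 2(0.99 − 0.882)/0.0592 = 3.649, so Q = 4450.
With Q = [Sn²⁺]/[Hg²⁺] and the known concentrations, [Sn²⁺] in the numerator gives [Sn²⁺] = 1.6 M.

1.6 M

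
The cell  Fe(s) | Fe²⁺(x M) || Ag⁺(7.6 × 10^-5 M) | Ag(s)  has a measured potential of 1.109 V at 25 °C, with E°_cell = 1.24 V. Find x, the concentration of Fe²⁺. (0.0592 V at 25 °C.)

1.5 × 10^-4 M

From the Nernst equation, log Q = n(E° − E)/0.0592 = 2(1.24 − 1.109)/0.0592 = 4.426, so Q = 2.66 × 10^4.
With Q = [Fe²⁺]/[Ag⁺]^2 and the known concentrations, [Fe²⁺] in the numerator gives [Fe²⁺] = 1.5 × 10^-4 M.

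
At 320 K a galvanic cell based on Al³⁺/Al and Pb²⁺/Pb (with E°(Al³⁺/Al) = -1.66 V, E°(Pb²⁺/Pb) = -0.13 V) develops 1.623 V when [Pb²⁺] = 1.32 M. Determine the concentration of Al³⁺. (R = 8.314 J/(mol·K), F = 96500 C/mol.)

6.1 × 10^-5 M

From the Nernst equation, ln Q = nF(E° − E)/RT = 6×96500×(1.53 − 1.623)/(8.314×320) = -20.240, so Q = 1.62 × 10^-9.
With Q = [Al³⁺]^2/[Pb²⁺]^3 and the known concentrations, [Al³⁺]^2 in the numerator gives [Al³⁺] = 6.1 × 10^-5 M.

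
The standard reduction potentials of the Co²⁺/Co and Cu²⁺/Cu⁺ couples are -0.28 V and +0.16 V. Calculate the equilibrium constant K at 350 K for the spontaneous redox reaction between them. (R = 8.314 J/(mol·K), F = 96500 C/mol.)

4.7 × 10^12

E°_cell = +0.16 − (-0.28) = 0.44 V, with n = 2 electrons transferred.
At equilibrium E = 0, so the Nernst equation gives ln K = nFE°/RT = (2)(96500)(0.44)/((8.314)(350)) = 29.18.
K = e^29.18 = 4.7 × 10^12.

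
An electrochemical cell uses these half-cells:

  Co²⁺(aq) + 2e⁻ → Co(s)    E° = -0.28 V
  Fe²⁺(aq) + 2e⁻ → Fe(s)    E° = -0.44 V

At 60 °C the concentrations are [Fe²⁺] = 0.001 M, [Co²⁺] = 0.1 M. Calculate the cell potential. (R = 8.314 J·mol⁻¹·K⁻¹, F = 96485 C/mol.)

The Co²⁺/Co couple has the higher reduction potential and acts as the cathode, so E°_cell = -0.28 − (-0.44) = 0.16 V.
Balancing electrons gives n = 2; the reaction quotient is Q = [Fe²⁺]/[Co²⁺] = 0.0100.
E = E° − (RT/nF) ln Q = 0.16 − (8.314×333)/(2×96485) × (-4.605) = 0.160 + 0.066 = 0.226 V.

0.226 V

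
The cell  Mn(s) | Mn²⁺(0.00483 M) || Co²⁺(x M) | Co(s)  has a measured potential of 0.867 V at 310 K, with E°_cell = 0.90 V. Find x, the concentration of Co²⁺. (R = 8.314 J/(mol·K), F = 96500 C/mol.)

4.1 × 10^-4 M

From the Nernst equation, ln Q = nF(E° − E)/RT = 2×96500×(0.90 − 0.867)/(8.314×310) = 2.471, so Q = 11.8.
With Q = [Mn²⁺]/[Co²⁺] and the known concentrations, [Co²⁺] in the denominator gives [Co²⁺] = 4.1 × 10^-4 M.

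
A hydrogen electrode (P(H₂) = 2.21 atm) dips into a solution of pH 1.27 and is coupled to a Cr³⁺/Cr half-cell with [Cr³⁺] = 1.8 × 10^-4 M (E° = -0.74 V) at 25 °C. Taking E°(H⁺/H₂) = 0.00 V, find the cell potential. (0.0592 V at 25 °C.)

The hydrogen couple is the cathode, so E°_cell = 0.74 V; n = 6.
[H⁺] = 10^(−1.27) = 0.054 M, and Q = [Cr³⁺]^2·P(H₂)^3 / [H⁺]^6 = 14.6.
E = E° − (0.0592/6) log Q = 0.74 − (0.0592/6)(1.164) = 0.729 V.

0.73 V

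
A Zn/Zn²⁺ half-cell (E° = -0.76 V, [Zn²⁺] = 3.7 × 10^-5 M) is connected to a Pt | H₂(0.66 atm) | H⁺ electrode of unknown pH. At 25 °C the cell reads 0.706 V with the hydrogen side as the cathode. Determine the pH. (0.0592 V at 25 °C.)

pH = 3.22

E°_cell = 0.76 V and n = 2.
log Q = n(E° − E)/0.0592 = 2×(0.76 − 0.706)/0.0592 = 1.824.
With Q = [Zn²⁺]·P(H₂) / [H⁺]^2, solving for [H⁺] gives log[H⁺] = -3.218, so pH = 3.22.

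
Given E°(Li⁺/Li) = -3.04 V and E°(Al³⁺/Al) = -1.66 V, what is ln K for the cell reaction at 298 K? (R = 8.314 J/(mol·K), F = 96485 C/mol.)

ln K = 161.2

E°_cell = -1.66 − (-3.04) = 1.38 V, with n = 3 electrons transferred.
At equilibrium E = 0, so the Nernst equation gives ln K = nFE°/RT = (3)(96485)(1.38)/((8.314)(298)) = 161.23.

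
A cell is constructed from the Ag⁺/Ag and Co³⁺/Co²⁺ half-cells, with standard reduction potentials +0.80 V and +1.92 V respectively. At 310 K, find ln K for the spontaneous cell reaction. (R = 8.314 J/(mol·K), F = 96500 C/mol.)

ln K = 41.9

E°_cell = +1.92 − (+0.80) = 1.12 V, with n = 1 electron transferred.
At equilibrium E = 0, so the Nernst equation gives ln K = nFE°/RT = (1)(96500)(1.12)/((8.314)(310)) = 41.93.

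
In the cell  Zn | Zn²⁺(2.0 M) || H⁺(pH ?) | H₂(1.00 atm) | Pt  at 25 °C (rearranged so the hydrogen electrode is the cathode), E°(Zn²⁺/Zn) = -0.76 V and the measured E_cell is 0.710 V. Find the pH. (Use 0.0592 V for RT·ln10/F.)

E°_cell = 0.76 V and n = 2.
log Q = n(E° − E)/0.0592 = 2×(0.76 − 0.710)/0.0592 = 1.689.
With Q = [Zn²⁺]·P(H₂) / [H⁺]^2, solving for [H⁺] gives log[H⁺] = -0.694, so pH = 0.69.

pH = 0.69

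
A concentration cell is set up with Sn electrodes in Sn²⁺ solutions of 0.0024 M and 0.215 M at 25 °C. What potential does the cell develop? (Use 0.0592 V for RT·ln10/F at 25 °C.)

0.058 V

Both half-cells are Sn²⁺/Sn, so E°_cell = 0. The concentrated side is the cathode; the cell reaction moves Sn²⁺ from high to low concentration with n = 2.
Q = [Sn²⁺]_dilute/[Sn²⁺]_conc = 0.0024/0.215 = 0.0112.
E = 0 − (0.0592/2) log Q = −(0.0592/2)(-1.952) = 0.0578 V.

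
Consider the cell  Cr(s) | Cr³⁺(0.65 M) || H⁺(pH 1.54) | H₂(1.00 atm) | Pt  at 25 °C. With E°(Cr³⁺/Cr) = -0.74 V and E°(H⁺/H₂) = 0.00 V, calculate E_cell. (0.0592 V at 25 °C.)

0.65 V

The hydrogen couple is the cathode, so E°_cell = 0.74 V; n = 6.
[H⁺] = 10^(−1.54) = 0.029 M, and Q = [Cr³⁺]^2·P(H₂)^3 / [H⁺]^6 = 7.34 × 10^8.
E = E° − (0.0592/6) log Q = 0.74 − (0.0592/6)(8.866) = 0.653 V.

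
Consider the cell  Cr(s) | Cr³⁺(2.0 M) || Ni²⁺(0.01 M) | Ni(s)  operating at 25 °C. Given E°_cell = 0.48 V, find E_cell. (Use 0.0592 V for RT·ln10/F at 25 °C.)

0.415 V

Balancing electrons gives n = 6; the reaction quotient is Q = [Cr³⁺]^2/[Ni²⁺]^3 = 4 × 10^6.
At 25 °C, E = E° − (0.0592/n) log Q = 0.48 − (0.0592/6)(6.602) = 0.480 − 0.065 = 0.415 V.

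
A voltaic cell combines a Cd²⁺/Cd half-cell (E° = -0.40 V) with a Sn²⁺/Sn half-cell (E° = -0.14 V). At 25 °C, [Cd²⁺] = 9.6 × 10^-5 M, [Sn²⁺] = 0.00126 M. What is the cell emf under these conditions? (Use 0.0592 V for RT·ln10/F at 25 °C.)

0.293 V

The Sn²⁺/Sn couple has the higher reduction potential and acts as the cathode, so E°_cell = -0.14 − (-0.40) = 0.26 V.
Balancing electrons gives n = 2; the reaction quotient is Q = [Cd²⁺]/[Sn²⁺] = 0.0762.
At 25 °C, E = E° − (0.0592/n) log Q = 0.26 − (0.0592/2)(-1.118) = 0.260 + 0.033 = 0.293 V.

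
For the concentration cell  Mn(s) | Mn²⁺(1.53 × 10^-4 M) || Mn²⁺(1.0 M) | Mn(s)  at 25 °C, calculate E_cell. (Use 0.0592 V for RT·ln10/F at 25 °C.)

Both half-cells are Mn²⁺/Mn, so E°_cell = 0. The concentrated side is the cathode; the cell reaction moves Mn²⁺ from high to low concentration with n = 2.
Q = [Mn²⁺]_dilute/[Mn²⁺]_conc = 1.53 × 10^-4/1.0 = 1.53 × 10^-4.
E = 0 − (0.0592/2) log Q = −(0.0592/2)(-3.815) = 0.1129 V.

0.11 V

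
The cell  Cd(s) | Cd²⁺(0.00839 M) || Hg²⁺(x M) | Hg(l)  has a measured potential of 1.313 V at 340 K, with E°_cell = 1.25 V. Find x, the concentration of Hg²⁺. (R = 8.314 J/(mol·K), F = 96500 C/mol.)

0.62 M

From the Nernst equation, ln Q = nF(E° − E)/RT = 2×96500×(1.25 − 1.313)/(8.314×340) = -4.301, so Q = 0.0135.
With Q = [Cd²⁺]/[Hg²⁺] and the known concentrations, [Hg²⁺] in the denominator gives [Hg²⁺] = 0.62 M.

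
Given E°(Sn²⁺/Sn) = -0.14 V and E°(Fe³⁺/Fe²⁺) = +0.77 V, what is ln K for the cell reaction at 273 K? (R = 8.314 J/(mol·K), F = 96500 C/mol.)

ln K = 77.4

E°_cell = +0.77 − (-0.14) = 0.91 V, with n = 2 electrons transferred.
At equilibrium E = 0, so the Nernst equation gives ln K = nFE°/RT = (2)(96500)(0.91)/((8.314)(273)) = 77.38.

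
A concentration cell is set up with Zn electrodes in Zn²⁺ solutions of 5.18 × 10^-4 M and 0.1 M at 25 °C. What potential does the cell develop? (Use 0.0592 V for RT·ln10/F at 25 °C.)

0.068 V

Both half-cells are Zn²⁺/Zn, so E°_cell = 0. The concentrated side is the cathode; the cell reaction moves Zn²⁺ from high to low concentration with n = 2.
Q = [Zn²⁺]_dilute/[Zn²⁺]_conc = 5.18 × 10^-4/0.1 = 0.00518.
E = 0 − (0.0592/2) log Q = −(0.0592/2)(-2.286) = 0.0677 V.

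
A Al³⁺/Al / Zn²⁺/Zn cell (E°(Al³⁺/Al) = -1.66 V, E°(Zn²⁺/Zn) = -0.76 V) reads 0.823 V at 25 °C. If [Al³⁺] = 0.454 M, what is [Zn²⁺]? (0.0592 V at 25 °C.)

From the Nernst equation, log Q = n(E° − E)/0.0592 = 6(0.90 − 0.823)/0.0592 = 7.804, so Q = 6.37 × 10^7.
With Q = [Al³⁺]^2/[Zn²⁺]^3 and the known concentrations, [Zn²⁺]^3 in the denominator gives [Zn²⁺] = 0.0015 M.

0.0015 M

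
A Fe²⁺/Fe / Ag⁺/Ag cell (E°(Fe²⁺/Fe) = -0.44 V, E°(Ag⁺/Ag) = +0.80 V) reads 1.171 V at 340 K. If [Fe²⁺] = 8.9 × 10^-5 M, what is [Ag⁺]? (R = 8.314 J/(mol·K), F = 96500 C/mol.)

From the Nernst equation, ln Q = nF(E° − E)/RT = 2×96500×(1.24 − 1.171)/(8.314×340) = 4.711, so Q = 111.
With Q = [Fe²⁺]/[Ag⁺]^2 and the known concentrations, [Ag⁺]^2 in the denominator gives [Ag⁺] = 8.9 × 10^-4 M.

8.9 × 10^-4 M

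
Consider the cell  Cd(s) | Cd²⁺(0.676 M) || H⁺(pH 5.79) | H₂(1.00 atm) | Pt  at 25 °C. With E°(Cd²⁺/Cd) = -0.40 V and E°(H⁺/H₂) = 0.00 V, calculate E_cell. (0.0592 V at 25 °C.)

0.062 V

The hydrogen couple is the cathode, so E°_cell = 0.40 V; n = 2.
[H⁺] = 10^(−5.79) = 1.6 × 10^-6 M, and Q = [Cd²⁺]·P(H₂) / [H⁺]^2 = 2.57 × 10^11.
E = E° − (0.0592/2) log Q = 0.40 − (0.0592/2)(11.410) = 0.062 V.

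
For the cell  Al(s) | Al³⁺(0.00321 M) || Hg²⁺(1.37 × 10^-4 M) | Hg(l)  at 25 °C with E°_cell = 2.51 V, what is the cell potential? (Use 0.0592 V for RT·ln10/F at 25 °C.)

2.44 V

Balancing electrons gives n = 6; the reaction quotient is Q = [Al³⁺]^2/[Hg²⁺]^3 = 4.01 × 10^6.
At 25 °C, E = E° − (0.0592/n) log Q = 2.51 − (0.0592/6)(6.603) = 2.510 − 0.065 = 2.445 V.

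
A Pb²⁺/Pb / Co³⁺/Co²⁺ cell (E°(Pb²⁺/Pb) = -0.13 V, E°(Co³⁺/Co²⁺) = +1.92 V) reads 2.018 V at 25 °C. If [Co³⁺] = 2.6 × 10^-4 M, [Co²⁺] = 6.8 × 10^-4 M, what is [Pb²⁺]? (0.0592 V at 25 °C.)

From the Nernst equation, log Q = n(E° − E)/0.0592 = 2(2.05 − 2.018)/0.0592 = 1.081, so Q = 12.1.
With Q = [Pb²⁺]·[Co²⁺]^2/[Co³⁺]^2 and the known concentrations, [Pb²⁺] in the numerator gives [Pb²⁺] = 1.8 M.

1.8 M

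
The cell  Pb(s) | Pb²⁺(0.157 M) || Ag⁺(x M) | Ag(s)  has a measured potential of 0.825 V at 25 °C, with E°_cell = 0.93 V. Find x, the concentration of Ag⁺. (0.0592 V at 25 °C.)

From the Nernst equation, log Q = n(E° − E)/0.0592 = 2(0.93 − 0.825)/0.0592 = 3.547, so Q = 3530.
With Q = [Pb²⁺]/[Ag⁺]^2 and the known concentrations, [Ag⁺]^2 in the denominator gives [Ag⁺] = 0.0067 M.

0.0067 M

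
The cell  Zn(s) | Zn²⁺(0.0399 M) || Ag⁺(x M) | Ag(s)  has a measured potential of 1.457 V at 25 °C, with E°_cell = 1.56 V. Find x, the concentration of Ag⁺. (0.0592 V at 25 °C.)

From the Nernst equation, log Q = n(E° − E)/0.0592 = 2(1.56 − 1.457)/0.0592 = 3.480, so Q = 3020.
With Q = [Zn²⁺]/[Ag⁺]^2 and the known concentrations, [Ag⁺]^2 in the denominator gives [Ag⁺] = 0.0036 M.

0.0036 M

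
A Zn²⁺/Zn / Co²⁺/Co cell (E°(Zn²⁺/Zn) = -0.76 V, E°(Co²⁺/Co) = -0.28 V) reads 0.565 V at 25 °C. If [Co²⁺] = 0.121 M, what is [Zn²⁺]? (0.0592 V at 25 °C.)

From the Nernst equation, log Q = n(E° − E)/0.0592 = 2(0.48 − 0.565)/0.0592 = -2.872, so Q = 0.00134.
With Q = [Zn²⁺]/[Co²⁺] and the known concentrations, [Zn²⁺] in the numerator gives [Zn²⁺] = 1.6 × 10^-4 M.

1.6 × 10^-4 M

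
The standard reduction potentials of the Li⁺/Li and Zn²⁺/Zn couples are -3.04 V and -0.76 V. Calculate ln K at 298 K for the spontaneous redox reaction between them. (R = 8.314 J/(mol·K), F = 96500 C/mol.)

E°_cell = -0.76 − (-3.04) = 2.28 V, with n = 2 electrons transferred.
At equilibrium E = 0, so the Nernst equation gives ln K = nFE°/RT = (2)(96500)(2.28)/((8.314)(298)) = 177.61.

ln K = 177.6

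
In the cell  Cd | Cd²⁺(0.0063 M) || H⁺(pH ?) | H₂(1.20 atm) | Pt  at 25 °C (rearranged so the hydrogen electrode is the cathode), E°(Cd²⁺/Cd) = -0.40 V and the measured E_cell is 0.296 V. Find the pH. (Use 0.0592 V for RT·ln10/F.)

E°_cell = 0.40 V and n = 2.
log Q = n(E° − E)/0.0592 = 2×(0.40 − 0.296)/0.0592 = 3.514.
With Q = [Cd²⁺]·P(H₂) / [H⁺]^2, solving for [H⁺] gives log[H⁺] = -2.817, so pH = 2.82.

pH = 2.82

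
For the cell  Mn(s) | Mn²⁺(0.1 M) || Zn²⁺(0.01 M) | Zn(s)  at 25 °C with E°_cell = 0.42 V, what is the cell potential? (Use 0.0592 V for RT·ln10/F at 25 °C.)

Balancing electrons gives n = 2; the reaction quotient is Q = [Mn²⁺]/[Zn²⁺] = 10.0.
At 25 °C, E = E° − (0.0592/n) log Q = 0.42 − (0.0592/2)(1.000) = 0.420 − 0.030 = 0.390 V.

0.390 V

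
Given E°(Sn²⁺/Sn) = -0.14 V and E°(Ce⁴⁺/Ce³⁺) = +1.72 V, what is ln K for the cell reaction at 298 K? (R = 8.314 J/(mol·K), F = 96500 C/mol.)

ln K = 144.9

E°_cell = +1.72 − (-0.14) = 1.86 V, with n = 2 electrons transferred.
At equilibrium E = 0, so the Nernst equation gives ln K = nFE°/RT = (2)(96500)(1.86)/((8.314)(298)) = 144.89.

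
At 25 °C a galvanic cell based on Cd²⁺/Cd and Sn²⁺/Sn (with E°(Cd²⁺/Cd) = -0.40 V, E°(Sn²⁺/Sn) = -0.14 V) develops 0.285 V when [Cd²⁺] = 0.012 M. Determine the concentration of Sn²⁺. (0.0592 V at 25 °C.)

0.084 M

From the Nernst equation, log Q = n(E° − E)/0.0592 = 2(0.26 − 0.285)/0.0592 = -0.845, so Q = 0.143.
With Q = [Cd²⁺]/[Sn²⁺] and the known concentrations, [Sn²⁺] in the denominator gives [Sn²⁺] = 0.084 M.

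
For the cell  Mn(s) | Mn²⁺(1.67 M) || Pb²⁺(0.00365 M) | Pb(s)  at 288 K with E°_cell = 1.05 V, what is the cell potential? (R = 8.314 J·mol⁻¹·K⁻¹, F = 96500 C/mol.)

0.974 V

Balancing electrons gives n = 2; the reaction quotient is Q = [Mn²⁺]/[Pb²⁺] = 458.
E = E° − (RT/nF) ln Q = 1.05 − (8.314×288)/(2×96500) × (6.126) = 1.050 − 0.076 = 0.974 V.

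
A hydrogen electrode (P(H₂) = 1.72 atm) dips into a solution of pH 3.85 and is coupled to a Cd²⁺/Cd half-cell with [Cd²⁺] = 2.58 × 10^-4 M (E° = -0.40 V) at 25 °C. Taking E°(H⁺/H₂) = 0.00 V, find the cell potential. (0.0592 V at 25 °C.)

The hydrogen couple is the cathode, so E°_cell = 0.40 V; n = 2.
[H⁺] = 10^(−3.85) = 1.4 × 10^-4 M, and Q = [Cd²⁺]·P(H₂) / [H⁺]^2 = 2.22 × 10^4.
E = E° − (0.0592/2) log Q = 0.40 − (0.0592/2)(4.347) = 0.271 V.

0.27 V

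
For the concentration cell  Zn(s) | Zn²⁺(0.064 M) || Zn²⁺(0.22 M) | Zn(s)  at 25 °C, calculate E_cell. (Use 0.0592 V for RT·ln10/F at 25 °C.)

Both half-cells are Zn²⁺/Zn, so E°_cell = 0. The concentrated side is the cathode; the cell reaction moves Zn²⁺ from high to low concentration with n = 2.
Q = [Zn²⁺]_dilute/[Zn²⁺]_conc = 0.064/0.22 = 0.291.
E = 0 − (0.0592/2) log Q = −(0.0592/2)(-0.536) = 0.0159 V.

0.016 V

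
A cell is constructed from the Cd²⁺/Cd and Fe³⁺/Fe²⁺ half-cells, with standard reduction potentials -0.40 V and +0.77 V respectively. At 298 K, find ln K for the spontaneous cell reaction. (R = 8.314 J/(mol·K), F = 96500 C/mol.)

E°_cell = +0.77 − (-0.40) = 1.17 V, with n = 2 electrons transferred.
At equilibrium E = 0, so the Nernst equation gives ln K = nFE°/RT = (2)(96500)(1.17)/((8.314)(298)) = 91.14.

ln K = 91.1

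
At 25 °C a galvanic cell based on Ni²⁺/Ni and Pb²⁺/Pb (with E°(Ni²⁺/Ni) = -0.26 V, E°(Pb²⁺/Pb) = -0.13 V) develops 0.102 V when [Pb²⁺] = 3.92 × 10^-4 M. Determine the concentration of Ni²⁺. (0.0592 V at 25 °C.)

0.0035 M

From the Nernst equation, log Q = n(E° − E)/0.0592 = 2(0.13 − 0.102)/0.0592 = 0.946, so Q = 8.83.
With Q = [Ni²⁺]/[Pb²⁺] and the known concentrations, [Ni²⁺] in the numerator gives [Ni²⁺] = 0.0035 M.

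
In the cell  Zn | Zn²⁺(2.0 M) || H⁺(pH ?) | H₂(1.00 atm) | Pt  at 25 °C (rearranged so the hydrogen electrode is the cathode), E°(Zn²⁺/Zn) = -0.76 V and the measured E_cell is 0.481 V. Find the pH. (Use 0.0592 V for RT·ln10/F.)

pH = 4.56

E°_cell = 0.76 V and n = 2.
log Q = n(E° − E)/0.0592 = 2×(0.76 − 0.481)/0.0592 = 9.426.
With Q = [Zn²⁺]·P(H₂) / [H⁺]^2, solving for [H⁺] gives log[H⁺] = -4.562, so pH = 4.56.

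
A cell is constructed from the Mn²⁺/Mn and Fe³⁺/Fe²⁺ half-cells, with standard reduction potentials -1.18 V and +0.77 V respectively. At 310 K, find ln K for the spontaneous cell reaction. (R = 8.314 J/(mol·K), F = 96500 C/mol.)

ln K = 146.0

E°_cell = +0.77 − (-1.18) = 1.95 V, with n = 2 electrons transferred.
At equilibrium E = 0, so the Nernst equation gives ln K = nFE°/RT = (2)(96500)(1.95)/((8.314)(310)) = 146.02.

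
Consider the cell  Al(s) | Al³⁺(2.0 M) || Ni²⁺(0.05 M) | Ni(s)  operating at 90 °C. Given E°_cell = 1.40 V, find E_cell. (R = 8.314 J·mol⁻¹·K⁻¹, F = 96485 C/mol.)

1.35 V

Balancing electrons gives n = 6; the reaction quotient is Q = [Al³⁺]^2/[Ni²⁺]^3 = 3.2 × 10^4.
E = E° − (RT/nF) ln Q = 1.40 − (8.314×363)/(6×96485) × (10.373) = 1.400 − 0.054 = 1.346 V.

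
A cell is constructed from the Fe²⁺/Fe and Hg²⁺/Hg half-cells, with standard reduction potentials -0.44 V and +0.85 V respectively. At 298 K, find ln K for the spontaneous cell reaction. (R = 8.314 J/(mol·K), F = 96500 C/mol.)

E°_cell = +0.85 − (-0.44) = 1.29 V, with n = 2 electrons transferred.
At equilibrium E = 0, so the Nernst equation gives ln K = nFE°/RT = (2)(96500)(1.29)/((8.314)(298)) = 100.49.

ln K = 100.5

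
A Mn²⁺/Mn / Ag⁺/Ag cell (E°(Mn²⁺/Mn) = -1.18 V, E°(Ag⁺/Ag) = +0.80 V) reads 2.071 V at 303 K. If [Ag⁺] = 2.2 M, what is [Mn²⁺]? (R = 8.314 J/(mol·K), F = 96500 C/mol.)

From the Nernst equation, ln Q = nF(E° − E)/RT = 2×96500×(1.98 − 2.071)/(8.314×303) = -6.972, so Q = 9.38 × 10^-4.
With Q = [Mn²⁺]/[Ag⁺]^2 and the known concentrations, [Mn²⁺] in the numerator gives [Mn²⁺] = 0.0045 M.

0.0045 M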